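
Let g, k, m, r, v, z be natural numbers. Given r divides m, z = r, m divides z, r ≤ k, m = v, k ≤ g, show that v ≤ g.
Since z = r and m divides z, m divides r. Since r divides m, r = m. Since m = v, r = v. r ≤ k and k ≤ g, so r ≤ g. r = v, so v ≤ g.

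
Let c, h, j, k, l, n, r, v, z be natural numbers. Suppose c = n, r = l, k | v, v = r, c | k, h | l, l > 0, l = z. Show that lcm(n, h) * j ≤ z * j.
v = r and r = l, therefore v = l. From c | k and k | v, c | v. c = n, so n | v. Since v = l, n | l. Since h | l, lcm(n, h) | l. l > 0, so lcm(n, h) ≤ l. Since l = z, lcm(n, h) ≤ z. Then lcm(n, h) * j ≤ z * j.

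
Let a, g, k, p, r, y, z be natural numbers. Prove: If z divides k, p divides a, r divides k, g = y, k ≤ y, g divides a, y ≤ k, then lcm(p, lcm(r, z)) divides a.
Because r divides k and z divides k, lcm(r, z) divides k. y ≤ k and k ≤ y, thus y = k. g = y, so g = k. Since g divides a, k divides a. Since lcm(r, z) divides k, lcm(r, z) divides a. p divides a, so lcm(p, lcm(r, z)) divides a.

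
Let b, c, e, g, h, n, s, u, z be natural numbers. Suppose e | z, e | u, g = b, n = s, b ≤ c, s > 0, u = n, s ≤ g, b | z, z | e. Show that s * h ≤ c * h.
u = n and n = s, hence u = s. e | z and z | e, hence e = z. e | u, so z | u. b | z, so b | u. Since u = s, b | s. From s > 0, b ≤ s. g = b and s ≤ g, therefore s ≤ b. Since b ≤ s, b = s. Since b ≤ c, s ≤ c. Then s * h ≤ c * h.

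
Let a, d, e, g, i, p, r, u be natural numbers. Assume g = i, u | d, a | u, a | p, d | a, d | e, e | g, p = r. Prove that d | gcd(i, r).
d | e and e | g, so d | g. Since g = i, d | i. From a | u and u | d, a | d. d | a, so a = d. p = r and a | p, therefore a | r. a = d, so d | r. From d | i, d | gcd(i, r).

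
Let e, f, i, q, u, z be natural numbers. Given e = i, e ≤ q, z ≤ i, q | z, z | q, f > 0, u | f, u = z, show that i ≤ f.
q | z and z | q, so q = z. Because e = i and e ≤ q, i ≤ q. q = z, so i ≤ z. z ≤ i, so z = i. Since u = z, u = i. Since u | f and f > 0, u ≤ f. Since u = i, i ≤ f.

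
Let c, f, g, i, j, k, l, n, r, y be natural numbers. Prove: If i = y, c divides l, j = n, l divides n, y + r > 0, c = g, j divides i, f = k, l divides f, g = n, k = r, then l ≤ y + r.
From c = g and g = n, c = n. c divides l, so n divides l. Because l divides n, n = l. j = n and j divides i, thus n divides i. Since i = y, n divides y. From n = l, l divides y. f = k and k = r, therefore f = r. l divides f, so l divides r. Since l divides y, l divides y + r. Since y + r > 0, l ≤ y + r.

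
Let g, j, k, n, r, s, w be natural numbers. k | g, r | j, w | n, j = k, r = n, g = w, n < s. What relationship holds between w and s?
w < s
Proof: j = k and r | j, hence r | k. Since k | g, r | g. Since r = n, n | g. g = w, so n | w. Since w | n, n = w. n < s, so w < s.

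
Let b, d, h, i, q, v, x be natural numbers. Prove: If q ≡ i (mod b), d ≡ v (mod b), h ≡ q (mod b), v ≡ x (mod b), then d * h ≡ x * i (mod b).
d ≡ v (mod b) and v ≡ x (mod b), so d ≡ x (mod b). h ≡ q (mod b) and q ≡ i (mod b), hence h ≡ i (mod b). Since d ≡ x (mod b), by multiplying congruences, d * h ≡ x * i (mod b).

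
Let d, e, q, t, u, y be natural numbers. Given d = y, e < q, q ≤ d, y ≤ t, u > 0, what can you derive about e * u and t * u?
e * u < t * u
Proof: e < q and q ≤ d, hence e < d. Since d = y, e < y. y ≤ t, so e < t. u > 0, so e * u < t * u.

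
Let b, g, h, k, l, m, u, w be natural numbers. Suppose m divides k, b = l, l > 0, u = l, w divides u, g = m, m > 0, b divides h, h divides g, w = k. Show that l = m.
g = m and h divides g, thus h divides m. From b divides h, b divides m. Since b = l, l divides m. m > 0, so l ≤ m. From w = k and w divides u, k divides u. u = l, so k divides l. Since m divides k, m divides l. Since l > 0, m ≤ l. l ≤ m, so l = m.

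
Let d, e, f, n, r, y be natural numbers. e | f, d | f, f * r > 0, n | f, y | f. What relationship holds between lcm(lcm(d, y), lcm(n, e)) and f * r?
lcm(lcm(d, y), lcm(n, e)) ≤ f * r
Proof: d | f and y | f, thus lcm(d, y) | f. n | f and e | f, thus lcm(n, e) | f. lcm(d, y) | f, so lcm(lcm(d, y), lcm(n, e)) | f. Then lcm(lcm(d, y), lcm(n, e)) | f * r. Since f * r > 0, lcm(lcm(d, y), lcm(n, e)) ≤ f * r.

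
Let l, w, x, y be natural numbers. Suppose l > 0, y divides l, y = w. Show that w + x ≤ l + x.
Because y divides l and l > 0, y ≤ l. y = w, so w ≤ l. Then w + x ≤ l + x.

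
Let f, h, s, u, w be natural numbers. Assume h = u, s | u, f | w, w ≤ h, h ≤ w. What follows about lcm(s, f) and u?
lcm(s, f) | u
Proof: From w ≤ h and h ≤ w, w = h. Since h = u, w = u. Since f | w, f | u. s | u, so lcm(s, f) | u.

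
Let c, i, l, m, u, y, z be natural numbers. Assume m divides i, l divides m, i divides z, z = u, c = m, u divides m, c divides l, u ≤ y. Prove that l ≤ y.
m divides i and i divides z, so m divides z. Because z = u, m divides u. From u divides m, u = m. c = m and c divides l, so m divides l. Since l divides m, m = l. u = m, so u = l. u ≤ y, so l ≤ y.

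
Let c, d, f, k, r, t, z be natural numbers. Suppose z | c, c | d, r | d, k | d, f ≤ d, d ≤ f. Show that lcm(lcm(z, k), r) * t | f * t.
d ≤ f and f ≤ d, hence d = f. z | c and c | d, hence z | d. Since k | d, lcm(z, k) | d. Since r | d, lcm(lcm(z, k), r) | d. Since d = f, lcm(lcm(z, k), r) | f. Then lcm(lcm(z, k), r) * t | f * t.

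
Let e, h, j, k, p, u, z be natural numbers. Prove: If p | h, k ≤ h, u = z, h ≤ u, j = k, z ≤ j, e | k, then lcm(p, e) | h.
u = z and h ≤ u, hence h ≤ z. From j = k and z ≤ j, z ≤ k. h ≤ z, so h ≤ k. Since k ≤ h, k = h. Since e | k, e | h. p | h, so lcm(p, e) | h.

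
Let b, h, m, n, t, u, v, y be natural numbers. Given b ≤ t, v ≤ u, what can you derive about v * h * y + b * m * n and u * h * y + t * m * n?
v * h * y + b * m * n ≤ u * h * y + t * m * n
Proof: From v ≤ u, v * h ≤ u * h. Then v * h * y ≤ u * h * y. From b ≤ t, b * m ≤ t * m. Then b * m * n ≤ t * m * n. Since v * h * y ≤ u * h * y, v * h * y + b * m * n ≤ u * h * y + t * m * n.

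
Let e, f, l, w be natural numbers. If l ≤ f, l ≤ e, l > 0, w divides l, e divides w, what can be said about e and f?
e ≤ f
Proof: e divides w and w divides l, so e divides l. Because l > 0, e ≤ l. Since l ≤ e, l = e. l ≤ f, so e ≤ f.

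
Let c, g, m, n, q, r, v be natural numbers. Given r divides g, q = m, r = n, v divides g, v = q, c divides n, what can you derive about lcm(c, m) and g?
lcm(c, m) divides g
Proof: Because r = n and r divides g, n divides g. c divides n, so c divides g. v = q and q = m, therefore v = m. Since v divides g, m divides g. c divides g, so lcm(c, m) divides g.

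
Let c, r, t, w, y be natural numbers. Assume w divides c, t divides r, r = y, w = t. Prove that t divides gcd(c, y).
Since w = t and w divides c, t divides c. From r = y and t divides r, t divides y. Because t divides c, t divides gcd(c, y).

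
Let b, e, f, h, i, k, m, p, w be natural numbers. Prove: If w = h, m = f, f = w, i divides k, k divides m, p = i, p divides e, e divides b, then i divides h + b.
Because m = f and f = w, m = w. i divides k and k divides m, so i divides m. m = w, so i divides w. w = h, so i divides h. p = i and p divides e, thus i divides e. From e divides b, i divides b. Since i divides h, i divides h + b.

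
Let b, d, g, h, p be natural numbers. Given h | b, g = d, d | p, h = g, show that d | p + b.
h = g and g = d, thus h = d. From h | b, d | b. Because d | p, d | p + b.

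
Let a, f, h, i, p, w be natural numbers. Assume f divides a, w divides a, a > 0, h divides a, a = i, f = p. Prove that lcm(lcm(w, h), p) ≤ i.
w divides a and h divides a, therefore lcm(w, h) divides a. f = p and f divides a, thus p divides a. Because lcm(w, h) divides a, lcm(lcm(w, h), p) divides a. a > 0, so lcm(lcm(w, h), p) ≤ a. Since a = i, lcm(lcm(w, h), p) ≤ i.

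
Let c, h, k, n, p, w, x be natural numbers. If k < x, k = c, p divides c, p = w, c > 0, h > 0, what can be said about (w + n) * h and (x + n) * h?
(w + n) * h < (x + n) * h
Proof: p = w and p divides c, hence w divides c. Since c > 0, w ≤ c. k = c and k < x, so c < x. From w ≤ c, w < x. Then w + n < x + n. Since h > 0, by multiplying by a positive, (w + n) * h < (x + n) * h.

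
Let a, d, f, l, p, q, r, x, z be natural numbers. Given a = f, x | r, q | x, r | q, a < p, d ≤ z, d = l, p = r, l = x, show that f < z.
r | q and q | x, so r | x. x | r, so r = x. From p = r, p = x. a = f and a < p, hence f < p. p = x, so f < x. d = l and l = x, thus d = x. d ≤ z, so x ≤ z. From f < x, f < z.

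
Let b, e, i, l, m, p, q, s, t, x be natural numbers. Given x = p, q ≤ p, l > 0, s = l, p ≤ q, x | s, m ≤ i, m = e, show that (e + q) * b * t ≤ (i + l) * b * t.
m = e and m ≤ i, hence e ≤ i. p ≤ q and q ≤ p, therefore p = q. x = p, so x = q. s = l and x | s, thus x | l. x = q, so q | l. Since l > 0, q ≤ l. e ≤ i, so e + q ≤ i + l. Then (e + q) * b ≤ (i + l) * b. Then (e + q) * b * t ≤ (i + l) * b * t.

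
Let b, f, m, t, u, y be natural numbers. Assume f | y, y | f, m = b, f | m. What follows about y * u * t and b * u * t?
y * u * t | b * u * t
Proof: f | y and y | f, thus f = y. Because m = b and f | m, f | b. f = y, so y | b. Then y * u | b * u. Then y * u * t | b * u * t.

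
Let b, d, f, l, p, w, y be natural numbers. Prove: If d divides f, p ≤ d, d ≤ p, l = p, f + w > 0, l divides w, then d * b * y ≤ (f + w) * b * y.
p ≤ d and d ≤ p, therefore p = d. Since l = p, l = d. l divides w, so d divides w. Since d divides f, d divides f + w. f + w > 0, so d ≤ f + w. By multiplying by a non-negative, d * b ≤ (f + w) * b. By multiplying by a non-negative, d * b * y ≤ (f + w) * b * y.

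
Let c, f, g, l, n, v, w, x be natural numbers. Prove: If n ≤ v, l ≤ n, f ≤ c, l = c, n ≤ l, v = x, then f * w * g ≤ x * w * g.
n ≤ l and l ≤ n, hence n = l. l = c, so n = c. From n ≤ v, c ≤ v. Since v = x, c ≤ x. f ≤ c, so f ≤ x. Then f * w ≤ x * w. Then f * w * g ≤ x * w * g.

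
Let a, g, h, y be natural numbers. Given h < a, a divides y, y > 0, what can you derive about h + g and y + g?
h + g < y + g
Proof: Because a divides y and y > 0, a ≤ y. h < a, so h < y. Then h + g < y + g.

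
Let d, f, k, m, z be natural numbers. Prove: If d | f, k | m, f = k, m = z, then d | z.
f = k and d | f, therefore d | k. Because m = z and k | m, k | z. Since d | k, d | z.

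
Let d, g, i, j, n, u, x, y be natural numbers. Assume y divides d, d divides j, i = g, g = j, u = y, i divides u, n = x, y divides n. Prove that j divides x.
y divides d and d divides j, so y divides j. Since i = g and g = j, i = j. Since u = y and i divides u, i divides y. Since i = j, j divides y. Since y divides j, y = j. n = x and y divides n, thus y divides x. y = j, so j divides x.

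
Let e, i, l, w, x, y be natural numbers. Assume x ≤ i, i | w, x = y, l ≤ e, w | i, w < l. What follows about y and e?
y < e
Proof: Because w | i and i | w, w = i. w < l, so i < l. Because l ≤ e, i < e. Since x ≤ i, x < e. x = y, so y < e.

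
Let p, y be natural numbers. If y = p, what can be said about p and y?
p = y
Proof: Since y = p, by symmetry, p = y.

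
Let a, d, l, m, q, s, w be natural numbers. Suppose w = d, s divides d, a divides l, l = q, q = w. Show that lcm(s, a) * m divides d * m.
q = w and w = d, hence q = d. From l = q and a divides l, a divides q. q = d, so a divides d. Since s divides d, lcm(s, a) divides d. Then lcm(s, a) * m divides d * m.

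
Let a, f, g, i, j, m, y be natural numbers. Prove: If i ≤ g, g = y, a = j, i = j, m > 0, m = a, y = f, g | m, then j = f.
i = j and i ≤ g, thus j ≤ g. From m = a and a = j, m = j. g | m and m > 0, thus g ≤ m. m = j, so g ≤ j. j ≤ g, so j = g. g = y, so j = y. y = f, so j = f.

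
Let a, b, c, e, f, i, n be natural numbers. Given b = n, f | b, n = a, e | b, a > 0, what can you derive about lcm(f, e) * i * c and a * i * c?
lcm(f, e) * i * c ≤ a * i * c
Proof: b = n and n = a, therefore b = a. From f | b and e | b, lcm(f, e) | b. From b = a, lcm(f, e) | a. Since a > 0, lcm(f, e) ≤ a. Then lcm(f, e) * i ≤ a * i. Then lcm(f, e) * i * c ≤ a * i * c.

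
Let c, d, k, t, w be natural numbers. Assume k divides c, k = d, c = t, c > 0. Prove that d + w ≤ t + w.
k divides c and c > 0, so k ≤ c. Since k = d, d ≤ c. c = t, so d ≤ t. Then d + w ≤ t + w.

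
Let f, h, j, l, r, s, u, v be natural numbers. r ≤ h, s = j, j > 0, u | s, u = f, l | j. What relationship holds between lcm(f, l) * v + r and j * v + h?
lcm(f, l) * v + r ≤ j * v + h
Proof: Because s = j and u | s, u | j. Since u = f, f | j. Since l | j, lcm(f, l) | j. From j > 0, lcm(f, l) ≤ j. Then lcm(f, l) * v ≤ j * v. Since r ≤ h, lcm(f, l) * v + r ≤ j * v + h.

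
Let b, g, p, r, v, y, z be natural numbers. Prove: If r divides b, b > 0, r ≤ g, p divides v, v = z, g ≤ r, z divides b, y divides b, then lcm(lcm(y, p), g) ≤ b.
v = z and p divides v, thus p divides z. z divides b, so p divides b. Since y divides b, lcm(y, p) divides b. r ≤ g and g ≤ r, so r = g. r divides b, so g divides b. lcm(y, p) divides b, so lcm(lcm(y, p), g) divides b. Since b > 0, lcm(lcm(y, p), g) ≤ b.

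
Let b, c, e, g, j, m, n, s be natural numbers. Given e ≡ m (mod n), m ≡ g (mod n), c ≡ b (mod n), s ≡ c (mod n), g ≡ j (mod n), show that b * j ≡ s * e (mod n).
s ≡ c (mod n) and c ≡ b (mod n), so s ≡ b (mod n). Because e ≡ m (mod n) and m ≡ g (mod n), e ≡ g (mod n). From g ≡ j (mod n), e ≡ j (mod n). Since s ≡ b (mod n), s * e ≡ b * j (mod n). Then b * j ≡ s * e (mod n).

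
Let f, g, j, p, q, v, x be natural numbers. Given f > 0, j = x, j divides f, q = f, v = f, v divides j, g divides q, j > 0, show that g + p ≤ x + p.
v = f and v divides j, so f divides j. j > 0, so f ≤ j. From j divides f and f > 0, j ≤ f. Since f ≤ j, f = j. Because q = f and g divides q, g divides f. f > 0, so g ≤ f. Because f = j, g ≤ j. Since j = x, g ≤ x. Then g + p ≤ x + p.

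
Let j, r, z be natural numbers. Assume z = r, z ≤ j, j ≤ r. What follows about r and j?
r = j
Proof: z = r and z ≤ j, thus r ≤ j. j ≤ r, so r = j.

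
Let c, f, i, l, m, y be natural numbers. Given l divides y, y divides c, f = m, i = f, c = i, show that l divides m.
From c = i and i = f, c = f. Since y divides c, y divides f. Since f = m, y divides m. Since l divides y, l divides m.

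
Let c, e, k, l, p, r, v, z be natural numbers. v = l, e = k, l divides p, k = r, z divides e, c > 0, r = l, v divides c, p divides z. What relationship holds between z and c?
z ≤ c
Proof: From l divides p and p divides z, l divides z. Because k = r and r = l, k = l. e = k and z divides e, hence z divides k. Since k = l, z divides l. l divides z, so l = z. v = l and v divides c, therefore l divides c. l = z, so z divides c. Since c > 0, z ≤ c.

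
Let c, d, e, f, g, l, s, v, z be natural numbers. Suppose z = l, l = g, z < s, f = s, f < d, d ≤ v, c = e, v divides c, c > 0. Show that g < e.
Since z = l and l = g, z = g. z < s, so g < s. From f = s and f < d, s < d. d ≤ v, so s < v. g < s, so g < v. v divides c and c > 0, hence v ≤ c. Since c = e, v ≤ e. g < v, so g < e.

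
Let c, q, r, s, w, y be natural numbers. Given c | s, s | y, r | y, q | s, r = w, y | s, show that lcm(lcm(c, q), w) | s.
Because c | s and q | s, lcm(c, q) | s. Since y | s and s | y, y = s. Since r | y, r | s. r = w, so w | s. lcm(c, q) | s, so lcm(lcm(c, q), w) | s.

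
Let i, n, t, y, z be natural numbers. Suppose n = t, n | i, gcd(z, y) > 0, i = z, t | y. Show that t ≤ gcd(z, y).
From n = t and n | i, t | i. Since i = z, t | z. t | y, so t | gcd(z, y). Since gcd(z, y) > 0, t ≤ gcd(z, y).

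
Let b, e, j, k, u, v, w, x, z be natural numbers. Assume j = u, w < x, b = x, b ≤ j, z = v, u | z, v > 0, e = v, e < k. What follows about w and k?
w < k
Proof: Because b = x and b ≤ j, x ≤ j. w < x, so w < j. Since j = u, w < u. Because z = v and u | z, u | v. v > 0, so u ≤ v. e = v and e < k, hence v < k. u ≤ v, so u < k. w < u, so w < k.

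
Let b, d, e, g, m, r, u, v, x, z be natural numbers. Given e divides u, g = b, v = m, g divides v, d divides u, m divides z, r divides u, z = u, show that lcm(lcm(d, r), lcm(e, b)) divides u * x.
Since d divides u and r divides u, lcm(d, r) divides u. From v = m and g divides v, g divides m. Because g = b, b divides m. Since z = u and m divides z, m divides u. Since b divides m, b divides u. Since e divides u, lcm(e, b) divides u. Since lcm(d, r) divides u, lcm(lcm(d, r), lcm(e, b)) divides u. Then lcm(lcm(d, r), lcm(e, b)) divides u * x.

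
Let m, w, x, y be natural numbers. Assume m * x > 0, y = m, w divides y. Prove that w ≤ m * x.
y = m and w divides y, hence w divides m. Then w divides m * x. m * x > 0, so w ≤ m * x.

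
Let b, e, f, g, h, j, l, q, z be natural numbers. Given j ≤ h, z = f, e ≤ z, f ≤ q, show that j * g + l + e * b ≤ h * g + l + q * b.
j ≤ h, therefore j * g ≤ h * g. Then j * g + l ≤ h * g + l. Because z = f and e ≤ z, e ≤ f. Since f ≤ q, e ≤ q. Then e * b ≤ q * b. Because j * g + l ≤ h * g + l, j * g + l + e * b ≤ h * g + l + q * b.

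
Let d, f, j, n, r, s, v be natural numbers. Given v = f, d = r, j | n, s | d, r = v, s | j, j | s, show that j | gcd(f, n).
r = v and v = f, thus r = f. s | j and j | s, thus s = j. d = r and s | d, thus s | r. Since s = j, j | r. Since r = f, j | f. Since j | n, j | gcd(f, n).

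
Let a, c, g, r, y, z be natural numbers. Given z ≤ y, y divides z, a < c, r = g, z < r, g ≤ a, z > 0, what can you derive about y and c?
y < c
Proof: From y divides z and z > 0, y ≤ z. z ≤ y, so z = y. Since r = g and z < r, z < g. Because g ≤ a, z < a. a < c, so z < c. Because z = y, y < c.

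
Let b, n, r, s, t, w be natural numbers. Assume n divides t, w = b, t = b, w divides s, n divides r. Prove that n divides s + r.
t = b and n divides t, hence n divides b. Since w = b and w divides s, b divides s. n divides b, so n divides s. Since n divides r, n divides s + r.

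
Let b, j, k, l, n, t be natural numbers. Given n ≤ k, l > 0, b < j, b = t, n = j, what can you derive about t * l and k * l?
t * l < k * l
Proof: From b = t and b < j, t < j. n = j and n ≤ k, so j ≤ k. Since t < j, t < k. Because l > 0, t * l < k * l.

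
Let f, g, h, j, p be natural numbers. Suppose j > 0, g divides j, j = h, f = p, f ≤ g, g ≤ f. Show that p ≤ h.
g ≤ f and f ≤ g, hence g = f. From g divides j, f divides j. j > 0, so f ≤ j. f = p, so p ≤ j. Since j = h, p ≤ h.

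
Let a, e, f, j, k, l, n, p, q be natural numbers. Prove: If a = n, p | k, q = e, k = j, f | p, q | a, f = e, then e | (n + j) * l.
From q = e and q | a, e | a. Since a = n, e | n. f = e and f | p, hence e | p. k = j and p | k, thus p | j. Since e | p, e | j. e | n, so e | n + j. Then e | (n + j) * l.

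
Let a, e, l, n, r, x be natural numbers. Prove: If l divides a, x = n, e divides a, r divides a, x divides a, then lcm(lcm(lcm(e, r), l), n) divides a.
Since e divides a and r divides a, lcm(e, r) divides a. l divides a, so lcm(lcm(e, r), l) divides a. x = n and x divides a, thus n divides a. From lcm(lcm(e, r), l) divides a, lcm(lcm(lcm(e, r), l), n) divides a.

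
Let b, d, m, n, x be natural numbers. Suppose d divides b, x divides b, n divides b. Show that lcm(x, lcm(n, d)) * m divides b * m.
n divides b and d divides b, therefore lcm(n, d) divides b. x divides b, so lcm(x, lcm(n, d)) divides b. Then lcm(x, lcm(n, d)) * m divides b * m.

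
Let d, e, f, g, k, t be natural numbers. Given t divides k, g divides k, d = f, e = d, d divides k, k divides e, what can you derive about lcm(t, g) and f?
lcm(t, g) divides f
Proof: e = d and k divides e, hence k divides d. d divides k, so k = d. d = f, so k = f. Because t divides k and g divides k, lcm(t, g) divides k. Since k = f, lcm(t, g) divides f.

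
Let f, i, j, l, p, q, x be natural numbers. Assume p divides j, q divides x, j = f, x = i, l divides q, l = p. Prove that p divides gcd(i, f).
l = p and l divides q, hence p divides q. From x = i and q divides x, q divides i. Since p divides q, p divides i. Since j = f and p divides j, p divides f. Because p divides i, p divides gcd(i, f).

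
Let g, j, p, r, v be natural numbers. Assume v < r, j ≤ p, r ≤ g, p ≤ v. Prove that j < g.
Because j ≤ p and p ≤ v, j ≤ v. Since v < r and r ≤ g, v < g. Since j ≤ v, j < g.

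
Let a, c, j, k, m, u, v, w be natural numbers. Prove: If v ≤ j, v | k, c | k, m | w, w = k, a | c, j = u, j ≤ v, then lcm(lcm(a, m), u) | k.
Because a | c and c | k, a | k. w = k and m | w, therefore m | k. a | k, so lcm(a, m) | k. v ≤ j and j ≤ v, so v = j. Since v | k, j | k. Since j = u, u | k. Since lcm(a, m) | k, lcm(lcm(a, m), u) | k.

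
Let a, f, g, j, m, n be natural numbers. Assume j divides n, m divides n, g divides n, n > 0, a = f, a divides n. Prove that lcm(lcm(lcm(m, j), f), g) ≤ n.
Because m divides n and j divides n, lcm(m, j) divides n. a = f and a divides n, therefore f divides n. lcm(m, j) divides n, so lcm(lcm(m, j), f) divides n. g divides n, so lcm(lcm(lcm(m, j), f), g) divides n. n > 0, so lcm(lcm(lcm(m, j), f), g) ≤ n.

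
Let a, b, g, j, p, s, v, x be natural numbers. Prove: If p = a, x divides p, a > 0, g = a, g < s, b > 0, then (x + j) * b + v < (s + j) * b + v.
Because p = a and x divides p, x divides a. Since a > 0, x ≤ a. Since g = a and g < s, a < s. Since x ≤ a, x < s. Then x + j < s + j. Combining with b > 0, by multiplying by a positive, (x + j) * b < (s + j) * b. Then (x + j) * b + v < (s + j) * b + v.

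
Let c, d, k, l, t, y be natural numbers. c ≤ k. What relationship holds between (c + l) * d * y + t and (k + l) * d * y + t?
(c + l) * d * y + t ≤ (k + l) * d * y + t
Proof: c ≤ k, hence c + l ≤ k + l. Then (c + l) * d ≤ (k + l) * d. Then (c + l) * d * y ≤ (k + l) * d * y. Then (c + l) * d * y + t ≤ (k + l) * d * y + t.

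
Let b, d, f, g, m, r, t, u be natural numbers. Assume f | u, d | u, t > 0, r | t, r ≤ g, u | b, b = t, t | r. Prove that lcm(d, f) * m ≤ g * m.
t | r and r | t, hence t = r. From d | u and f | u, lcm(d, f) | u. b = t and u | b, hence u | t. lcm(d, f) | u, so lcm(d, f) | t. Because t > 0, lcm(d, f) ≤ t. Since t = r, lcm(d, f) ≤ r. r ≤ g, so lcm(d, f) ≤ g. Then lcm(d, f) * m ≤ g * m.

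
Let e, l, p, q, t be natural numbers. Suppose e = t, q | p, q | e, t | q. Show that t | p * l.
e = t and q | e, therefore q | t. From t | q, q = t. Since q | p, t | p. Then t | p * l.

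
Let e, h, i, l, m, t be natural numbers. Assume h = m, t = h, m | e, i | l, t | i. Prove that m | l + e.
From t = h and h = m, t = m. t | i and i | l, hence t | l. Since t = m, m | l. Since m | e, m | l + e.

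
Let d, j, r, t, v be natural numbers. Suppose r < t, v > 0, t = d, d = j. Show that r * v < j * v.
Because t = d and d = j, t = j. r < t, so r < j. v > 0, so r * v < j * v.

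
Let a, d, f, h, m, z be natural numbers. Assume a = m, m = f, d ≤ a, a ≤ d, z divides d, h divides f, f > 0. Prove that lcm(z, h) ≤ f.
Because a = m and m = f, a = f. d ≤ a and a ≤ d, so d = a. z divides d, so z divides a. Since a = f, z divides f. h divides f, so lcm(z, h) divides f. From f > 0, lcm(z, h) ≤ f.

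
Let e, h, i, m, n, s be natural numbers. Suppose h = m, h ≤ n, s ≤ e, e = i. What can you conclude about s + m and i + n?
s + m ≤ i + n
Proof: From e = i and s ≤ e, s ≤ i. From h = m and h ≤ n, m ≤ n. s ≤ i, so s + m ≤ i + n.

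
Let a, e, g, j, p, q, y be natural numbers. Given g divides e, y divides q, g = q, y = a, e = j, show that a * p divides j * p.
y = a and y divides q, hence a divides q. g = q and g divides e, hence q divides e. From e = j, q divides j. a divides q, so a divides j. Then a * p divides j * p.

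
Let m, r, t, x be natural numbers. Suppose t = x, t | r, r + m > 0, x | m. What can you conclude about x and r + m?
x ≤ r + m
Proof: t = x and t | r, thus x | r. x | m, so x | r + m. r + m > 0, so x ≤ r + m.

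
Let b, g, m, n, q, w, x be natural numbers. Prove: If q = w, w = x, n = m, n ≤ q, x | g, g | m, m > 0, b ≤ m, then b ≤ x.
q = w and w = x, so q = x. Because n = m and n ≤ q, m ≤ q. Since q = x, m ≤ x. x | g and g | m, so x | m. Since m > 0, x ≤ m. m ≤ x, so m = x. Since b ≤ m, b ≤ x.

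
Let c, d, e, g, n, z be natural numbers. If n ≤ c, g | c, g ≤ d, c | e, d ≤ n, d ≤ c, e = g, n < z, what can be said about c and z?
c < z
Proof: e = g and c | e, thus c | g. g | c, so g = c. Since g ≤ d, c ≤ d. Since d ≤ c, d = c. Since d ≤ n, c ≤ n. Since n ≤ c, n = c. n < z, so c < z.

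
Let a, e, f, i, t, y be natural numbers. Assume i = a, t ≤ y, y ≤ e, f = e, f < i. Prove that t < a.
t ≤ y and y ≤ e, so t ≤ e. f = e and f < i, so e < i. Since t ≤ e, t < i. Since i = a, t < a.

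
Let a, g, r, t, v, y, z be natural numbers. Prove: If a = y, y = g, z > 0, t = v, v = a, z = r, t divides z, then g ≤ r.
From a = y and y = g, a = g. t = v and v = a, so t = a. Since t divides z, a divides z. From z > 0, a ≤ z. Since a = g, g ≤ z. Since z = r, g ≤ r.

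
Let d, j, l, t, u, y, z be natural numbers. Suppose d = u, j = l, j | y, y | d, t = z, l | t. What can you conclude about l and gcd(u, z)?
l | gcd(u, z)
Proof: j = l and j | y, thus l | y. y | d, so l | d. d = u, so l | u. t = z and l | t, thus l | z. Since l | u, l | gcd(u, z).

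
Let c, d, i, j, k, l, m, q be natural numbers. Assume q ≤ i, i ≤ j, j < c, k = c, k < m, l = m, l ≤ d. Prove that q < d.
Since k = c and k < m, c < m. Since j < c, j < m. i ≤ j, so i < m. Because l = m and l ≤ d, m ≤ d. Since i < m, i < d. Since q ≤ i, q < d.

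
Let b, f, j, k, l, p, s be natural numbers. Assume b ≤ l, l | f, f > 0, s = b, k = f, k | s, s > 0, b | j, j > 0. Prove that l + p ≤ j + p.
From l | f and f > 0, l ≤ f. k = f and k | s, hence f | s. s > 0, so f ≤ s. s = b, so f ≤ b. Since l ≤ f, l ≤ b. Since b ≤ l, b = l. b | j and j > 0, therefore b ≤ j. b = l, so l ≤ j. Then l + p ≤ j + p.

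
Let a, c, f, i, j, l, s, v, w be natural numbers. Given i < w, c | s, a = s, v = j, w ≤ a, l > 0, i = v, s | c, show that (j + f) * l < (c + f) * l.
s | c and c | s, so s = c. a = s, so a = c. Since i = v and i < w, v < w. From w ≤ a, v < a. Since v = j, j < a. Since a = c, j < c. Then j + f < c + f. Since l > 0, (j + f) * l < (c + f) * l.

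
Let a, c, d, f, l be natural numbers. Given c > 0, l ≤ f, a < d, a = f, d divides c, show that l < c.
a = f and a < d, hence f < d. l ≤ f, so l < d. d divides c and c > 0, so d ≤ c. Since l < d, l < c.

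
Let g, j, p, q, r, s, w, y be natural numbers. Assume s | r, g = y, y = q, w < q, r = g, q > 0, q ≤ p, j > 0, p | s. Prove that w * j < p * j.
g = y and y = q, so g = q. p | s and s | r, hence p | r. r = g, so p | g. Because g = q, p | q. Since q > 0, p ≤ q. Since q ≤ p, q = p. Since w < q, w < p. Since j > 0, w * j < p * j.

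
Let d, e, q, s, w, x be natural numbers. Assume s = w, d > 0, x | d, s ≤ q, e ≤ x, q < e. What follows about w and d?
w < d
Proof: s ≤ q and q < e, therefore s < e. Since s = w, w < e. x | d and d > 0, so x ≤ d. Since e ≤ x, e ≤ d. Since w < e, w < d.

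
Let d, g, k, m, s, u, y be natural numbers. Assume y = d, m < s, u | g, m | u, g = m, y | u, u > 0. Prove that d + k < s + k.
y = d and y | u, thus d | u. Since u > 0, d ≤ u. g = m and u | g, therefore u | m. Since m | u, m = u. From m < s, u < s. d ≤ u, so d < s. Then d + k < s + k.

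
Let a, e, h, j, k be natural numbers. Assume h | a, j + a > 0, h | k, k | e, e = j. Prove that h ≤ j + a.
e = j and k | e, therefore k | j. h | k, so h | j. h | a, so h | j + a. Since j + a > 0, h ≤ j + a.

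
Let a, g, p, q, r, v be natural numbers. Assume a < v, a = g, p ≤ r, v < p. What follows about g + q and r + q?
g + q < r + q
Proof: a = g and a < v, so g < v. Since v < p and p ≤ r, v < r. From g < v, g < r. Then g + q < r + q.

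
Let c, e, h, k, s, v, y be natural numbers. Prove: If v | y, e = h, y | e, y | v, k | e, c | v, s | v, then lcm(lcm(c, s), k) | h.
c | v and s | v, therefore lcm(c, s) | v. Since y | v and v | y, y = v. y | e, so v | e. Since lcm(c, s) | v, lcm(c, s) | e. k | e, so lcm(lcm(c, s), k) | e. e = h, so lcm(lcm(c, s), k) | h.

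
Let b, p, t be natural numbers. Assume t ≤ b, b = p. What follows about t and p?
t ≤ p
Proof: Since b = p and t ≤ b, by substitution, t ≤ p.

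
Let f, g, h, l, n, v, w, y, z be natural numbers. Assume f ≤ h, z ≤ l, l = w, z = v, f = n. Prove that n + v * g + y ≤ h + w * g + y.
f = n and f ≤ h, thus n ≤ h. Because l = w and z ≤ l, z ≤ w. z = v, so v ≤ w. Then v * g ≤ w * g. Then v * g + y ≤ w * g + y. Since n ≤ h, n + v * g + y ≤ h + w * g + y.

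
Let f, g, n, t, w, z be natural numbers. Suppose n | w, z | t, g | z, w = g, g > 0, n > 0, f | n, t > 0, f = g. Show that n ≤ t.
Because f | n and n > 0, f ≤ n. Because f = g, g ≤ n. Because w = g and n | w, n | g. Since g > 0, n ≤ g. Since g ≤ n, g = n. Because g | z and z | t, g | t. g = n, so n | t. Because t > 0, n ≤ t.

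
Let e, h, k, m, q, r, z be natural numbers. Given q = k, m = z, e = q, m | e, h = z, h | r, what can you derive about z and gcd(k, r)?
z | gcd(k, r)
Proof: From e = q and m | e, m | q. Because m = z, z | q. From q = k, z | k. From h = z and h | r, z | r. z | k, so z | gcd(k, r).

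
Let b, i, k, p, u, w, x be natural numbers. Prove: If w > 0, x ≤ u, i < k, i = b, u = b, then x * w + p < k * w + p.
u = b and x ≤ u, therefore x ≤ b. i = b and i < k, thus b < k. Since x ≤ b, x < k. Since w > 0, by multiplying by a positive, x * w < k * w. Then x * w + p < k * w + p.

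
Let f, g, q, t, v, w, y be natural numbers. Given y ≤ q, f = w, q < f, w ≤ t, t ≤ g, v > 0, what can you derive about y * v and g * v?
y * v < g * v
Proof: From f = w and q < f, q < w. Since w ≤ t, q < t. t ≤ g, so q < g. From y ≤ q, y < g. From v > 0, by multiplying by a positive, y * v < g * v.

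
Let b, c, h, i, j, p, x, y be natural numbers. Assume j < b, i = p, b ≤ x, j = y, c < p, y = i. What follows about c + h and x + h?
c + h < x + h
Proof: From j = y and y = i, j = i. From i = p, j = p. j < b, so p < b. From b ≤ x, p < x. Because c < p, c < x. Then c + h < x + h.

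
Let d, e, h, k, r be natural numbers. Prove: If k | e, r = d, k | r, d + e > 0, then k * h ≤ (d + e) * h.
r = d and k | r, thus k | d. Since k | e, k | d + e. Since d + e > 0, k ≤ d + e. Then k * h ≤ (d + e) * h.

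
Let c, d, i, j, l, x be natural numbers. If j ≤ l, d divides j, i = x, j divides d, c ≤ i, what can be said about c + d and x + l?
c + d ≤ x + l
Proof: i = x and c ≤ i, hence c ≤ x. Since j divides d and d divides j, j = d. Since j ≤ l, d ≤ l. c ≤ x, so c + d ≤ x + l.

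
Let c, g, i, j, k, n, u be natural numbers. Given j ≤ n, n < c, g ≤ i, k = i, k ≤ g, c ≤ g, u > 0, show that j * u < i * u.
j ≤ n and n < c, thus j < c. k = i and k ≤ g, thus i ≤ g. g ≤ i, so g = i. Because c ≤ g, c ≤ i. Since j < c, j < i. u > 0, so j * u < i * u.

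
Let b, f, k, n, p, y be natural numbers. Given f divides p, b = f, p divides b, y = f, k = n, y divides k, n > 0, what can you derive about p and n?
p ≤ n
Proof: b = f and p divides b, hence p divides f. f divides p, so f = p. k = n and y divides k, therefore y divides n. y = f, so f divides n. Since n > 0, f ≤ n. f = p, so p ≤ n.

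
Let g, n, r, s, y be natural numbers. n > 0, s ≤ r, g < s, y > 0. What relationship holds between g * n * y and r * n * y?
g * n * y < r * n * y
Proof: g < s and s ≤ r, so g < r. Because n > 0, g * n < r * n. Since y > 0, g * n * y < r * n * y.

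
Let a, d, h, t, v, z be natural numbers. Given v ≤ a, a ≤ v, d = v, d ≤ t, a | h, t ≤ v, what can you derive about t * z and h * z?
t * z | h * z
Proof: d = v and d ≤ t, therefore v ≤ t. Since t ≤ v, v = t. a ≤ v and v ≤ a, therefore a = v. From a | h, v | h. Because v = t, t | h. Then t * z | h * z.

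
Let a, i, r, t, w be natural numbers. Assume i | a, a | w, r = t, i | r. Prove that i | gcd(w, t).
Since i | a and a | w, i | w. r = t and i | r, thus i | t. Since i | w, i | gcd(w, t).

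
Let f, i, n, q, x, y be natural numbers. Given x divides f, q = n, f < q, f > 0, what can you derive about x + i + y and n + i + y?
x + i + y < n + i + y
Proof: Since x divides f and f > 0, x ≤ f. Since q = n and f < q, f < n. x ≤ f, so x < n. Then x + i < n + i. Then x + i + y < n + i + y.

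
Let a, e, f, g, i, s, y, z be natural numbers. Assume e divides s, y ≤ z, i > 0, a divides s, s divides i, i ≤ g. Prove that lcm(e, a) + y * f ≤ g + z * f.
e divides s and a divides s, therefore lcm(e, a) divides s. s divides i, so lcm(e, a) divides i. i > 0, so lcm(e, a) ≤ i. Since i ≤ g, lcm(e, a) ≤ g. Because y ≤ z, by multiplying by a non-negative, y * f ≤ z * f. Since lcm(e, a) ≤ g, lcm(e, a) + y * f ≤ g + z * f.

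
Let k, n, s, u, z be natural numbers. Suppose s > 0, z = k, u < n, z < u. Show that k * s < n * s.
z = k and z < u, therefore k < u. Since u < n, k < n. Combining with s > 0, by multiplying by a positive, k * s < n * s.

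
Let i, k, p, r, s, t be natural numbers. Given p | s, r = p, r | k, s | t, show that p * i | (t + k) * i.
p | s and s | t, thus p | t. From r = p and r | k, p | k. p | t, so p | t + k. Then p * i | (t + k) * i.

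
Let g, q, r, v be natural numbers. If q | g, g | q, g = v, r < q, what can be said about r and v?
r < v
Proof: q | g and g | q, therefore q = g. g = v, so q = v. Since r < q, r < v.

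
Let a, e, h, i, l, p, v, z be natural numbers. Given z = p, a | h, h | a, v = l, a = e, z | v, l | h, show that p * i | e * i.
h | a and a | h, therefore h = a. Since a = e, h = e. From v = l and z | v, z | l. Since l | h, z | h. z = p, so p | h. Since h = e, p | e. Then p * i | e * i.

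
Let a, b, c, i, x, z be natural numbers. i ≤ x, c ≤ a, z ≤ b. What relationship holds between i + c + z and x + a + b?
i + c + z ≤ x + a + b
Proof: From i ≤ x and c ≤ a, i + c ≤ x + a. Since z ≤ b, i + c + z ≤ x + a + b.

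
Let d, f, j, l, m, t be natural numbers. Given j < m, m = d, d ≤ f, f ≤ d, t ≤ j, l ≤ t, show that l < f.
Because d ≤ f and f ≤ d, d = f. Since m = d, m = f. t ≤ j and j < m, hence t < m. l ≤ t, so l < m. m = f, so l < f.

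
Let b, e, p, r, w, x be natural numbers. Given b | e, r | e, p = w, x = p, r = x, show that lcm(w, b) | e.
From r = x and x = p, r = p. r | e, so p | e. Since p = w, w | e. b | e, so lcm(w, b) | e.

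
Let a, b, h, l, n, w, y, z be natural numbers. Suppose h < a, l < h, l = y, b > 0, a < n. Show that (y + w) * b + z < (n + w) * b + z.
l = y and l < h, so y < h. h < a, so y < a. From a < n, y < n. Then y + w < n + w. Since b > 0, (y + w) * b < (n + w) * b. Then (y + w) * b + z < (n + w) * b + z.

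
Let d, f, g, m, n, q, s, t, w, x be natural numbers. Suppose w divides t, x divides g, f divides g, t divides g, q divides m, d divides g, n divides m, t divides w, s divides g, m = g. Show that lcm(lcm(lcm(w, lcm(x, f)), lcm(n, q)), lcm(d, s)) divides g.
t divides w and w divides t, hence t = w. t divides g, so w divides g. Since x divides g and f divides g, lcm(x, f) divides g. w divides g, so lcm(w, lcm(x, f)) divides g. Since n divides m and q divides m, lcm(n, q) divides m. Since m = g, lcm(n, q) divides g. Because lcm(w, lcm(x, f)) divides g, lcm(lcm(w, lcm(x, f)), lcm(n, q)) divides g. d divides g and s divides g, hence lcm(d, s) divides g. lcm(lcm(w, lcm(x, f)), lcm(n, q)) divides g, so lcm(lcm(lcm(w, lcm(x, f)), lcm(n, q)), lcm(d, s)) divides g.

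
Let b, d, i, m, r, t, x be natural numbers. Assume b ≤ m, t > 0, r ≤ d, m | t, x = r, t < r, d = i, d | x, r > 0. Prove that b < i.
m | t and t > 0, so m ≤ t. Since b ≤ m, b ≤ t. Since x = r and d | x, d | r. r > 0, so d ≤ r. Because r ≤ d, r = d. Since d = i, r = i. t < r, so t < i. Since b ≤ t, b < i.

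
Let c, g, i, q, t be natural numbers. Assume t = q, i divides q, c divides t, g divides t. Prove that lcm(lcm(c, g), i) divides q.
c divides t and g divides t, so lcm(c, g) divides t. Since t = q, lcm(c, g) divides q. i divides q, so lcm(lcm(c, g), i) divides q.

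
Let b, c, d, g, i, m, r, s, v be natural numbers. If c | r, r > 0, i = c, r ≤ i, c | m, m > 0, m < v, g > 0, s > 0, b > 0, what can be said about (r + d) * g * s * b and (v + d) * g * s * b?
(r + d) * g * s * b < (v + d) * g * s * b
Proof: c | r and r > 0, therefore c ≤ r. From i = c and r ≤ i, r ≤ c. Since c ≤ r, c = r. Because c | m and m > 0, c ≤ m. Because m < v, c < v. c = r, so r < v. Then r + d < v + d. g > 0, so (r + d) * g < (v + d) * g. Because s > 0, (r + d) * g * s < (v + d) * g * s. From b > 0, (r + d) * g * s * b < (v + d) * g * s * b.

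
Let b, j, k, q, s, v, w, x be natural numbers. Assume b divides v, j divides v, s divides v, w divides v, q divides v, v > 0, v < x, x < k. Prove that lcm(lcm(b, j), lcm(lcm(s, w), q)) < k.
Since b divides v and j divides v, lcm(b, j) divides v. Because s divides v and w divides v, lcm(s, w) divides v. Since q divides v, lcm(lcm(s, w), q) divides v. Since lcm(b, j) divides v, lcm(lcm(b, j), lcm(lcm(s, w), q)) divides v. From v > 0, lcm(lcm(b, j), lcm(lcm(s, w), q)) ≤ v. v < x and x < k, thus v < k. lcm(lcm(b, j), lcm(lcm(s, w), q)) ≤ v, so lcm(lcm(b, j), lcm(lcm(s, w), q)) < k.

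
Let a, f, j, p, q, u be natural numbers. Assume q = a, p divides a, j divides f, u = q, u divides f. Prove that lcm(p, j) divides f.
u = q and q = a, hence u = a. Because u divides f, a divides f. p divides a, so p divides f. Because j divides f, lcm(p, j) divides f.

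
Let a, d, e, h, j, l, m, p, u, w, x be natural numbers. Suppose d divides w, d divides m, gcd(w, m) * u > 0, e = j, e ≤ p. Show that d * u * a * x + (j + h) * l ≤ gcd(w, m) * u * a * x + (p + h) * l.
d divides w and d divides m, therefore d divides gcd(w, m). Then d * u divides gcd(w, m) * u. Since gcd(w, m) * u > 0, d * u ≤ gcd(w, m) * u. By multiplying by a non-negative, d * u * a ≤ gcd(w, m) * u * a. By multiplying by a non-negative, d * u * a * x ≤ gcd(w, m) * u * a * x. Because e = j and e ≤ p, j ≤ p. Then j + h ≤ p + h. By multiplying by a non-negative, (j + h) * l ≤ (p + h) * l. Since d * u * a * x ≤ gcd(w, m) * u * a * x, d * u * a * x + (j + h) * l ≤ gcd(w, m) * u * a * x + (p + h) * l.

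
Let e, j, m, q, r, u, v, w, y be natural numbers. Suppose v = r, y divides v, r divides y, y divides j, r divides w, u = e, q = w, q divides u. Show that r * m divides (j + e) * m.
v = r and y divides v, thus y divides r. Because r divides y, y = r. From y divides j, r divides j. Since q = w and q divides u, w divides u. Since u = e, w divides e. r divides w, so r divides e. Because r divides j, r divides j + e. Then r * m divides (j + e) * m.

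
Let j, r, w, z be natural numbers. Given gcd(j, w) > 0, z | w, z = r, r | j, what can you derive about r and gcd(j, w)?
r ≤ gcd(j, w)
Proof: Because z = r and z | w, r | w. r | j, so r | gcd(j, w). gcd(j, w) > 0, so r ≤ gcd(j, w).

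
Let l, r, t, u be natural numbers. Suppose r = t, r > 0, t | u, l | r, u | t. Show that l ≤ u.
t | u and u | t, hence t = u. Since r = t, r = u. l | r and r > 0, so l ≤ r. Since r = u, l ≤ u.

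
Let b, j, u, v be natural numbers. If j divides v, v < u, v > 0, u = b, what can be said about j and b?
j < b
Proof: j divides v and v > 0, hence j ≤ v. u = b and v < u, therefore v < b. Because j ≤ v, j < b.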